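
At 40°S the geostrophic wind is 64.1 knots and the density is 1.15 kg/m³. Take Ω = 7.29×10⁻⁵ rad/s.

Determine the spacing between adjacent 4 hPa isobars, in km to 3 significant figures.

113 km

Coriolis parameter at 40°S:
f = 2Ω sin φ = 2 × 7.29×10⁻⁵ × sin 40° = 9.37×10⁻⁵ s⁻¹
Wind speed in SI: 64.1 knots = 33.0 m/s
Geostrophic balance rearranged: |∂P/∂n| = f ρ V_g
|∂P/∂n| = 9.37×10⁻⁵ × 1.15 × 33.0 = 3.55×10⁻³ Pa/m
Isobar spacing: Δn = ΔP/|∂P/∂n| = 400 Pa / 3.55×10⁻³ Pa/m = 112549 m ≈ 113 km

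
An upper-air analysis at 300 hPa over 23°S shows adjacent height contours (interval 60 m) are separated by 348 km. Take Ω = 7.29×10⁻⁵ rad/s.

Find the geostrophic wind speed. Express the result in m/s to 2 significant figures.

Coriolis parameter at 23°S:
f = 2Ω sin φ = 2 × 7.29×10⁻⁵ × sin 23° = 5.70×10⁻⁵ s⁻¹
Height gradient: |∂Z/∂n| = 60 m / 348000 m = 1.72×10⁻⁴
On a pressure surface, geostrophic balance gives V_g = (g/f)|∂Z/∂n|:
V_g = 9.81 × 1.72×10⁻⁴ / 5.70×10⁻⁵ = 29.7 m/s

30 m/s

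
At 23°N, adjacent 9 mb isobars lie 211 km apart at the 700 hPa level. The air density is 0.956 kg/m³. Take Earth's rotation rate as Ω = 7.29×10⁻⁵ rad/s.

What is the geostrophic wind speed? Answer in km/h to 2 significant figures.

Coriolis parameter at 23°N:
f = 2Ω sin φ = 2 × 7.29×10⁻⁵ × sin 23° = 5.70×10⁻⁵ s⁻¹
Pressure gradient: |∂P/∂n| = 900 Pa / 211000 m = 4.27×10⁻³ Pa/m
Geostrophic balance (pressure-gradient force = Coriolis force):
V_g = (1/(fρ)) |∂P/∂n| = 4.27×10⁻³ / (5.70×10⁻⁵ × 0.956) = 78.3 m/s
Converting: 78.3 m/s × 3.6 = 280 km/h

280 km/h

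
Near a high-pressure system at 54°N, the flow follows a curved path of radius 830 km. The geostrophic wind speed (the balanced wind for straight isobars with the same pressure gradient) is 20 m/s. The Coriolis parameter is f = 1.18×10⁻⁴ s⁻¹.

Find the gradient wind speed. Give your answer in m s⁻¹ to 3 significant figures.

28.0 m s⁻¹

Around a high, pressure-gradient force acts outward with centrifugal, so Coriolis balances both:
fV = (1/ρ)|∂P/∂n| + V²/R  →  V² − fR·V + fR·V_g = 0
With fR = 1.18×10⁻⁴ × 830×10³ m = 97.9 m/s:
V = [fR − √((fR)² − 4 fR V_g)]/2 = [97.9 − √(97.9² − 4×97.9×20)]/2 = 28 m/s
Supergeostrophic (V > V_g = 20 m/s), as expected around a high.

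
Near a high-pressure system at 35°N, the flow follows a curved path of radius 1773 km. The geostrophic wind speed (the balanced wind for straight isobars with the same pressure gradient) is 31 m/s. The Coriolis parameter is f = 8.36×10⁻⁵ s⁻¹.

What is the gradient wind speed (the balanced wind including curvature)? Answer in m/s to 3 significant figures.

44.2 m/s

Around a high, pressure-gradient force acts outward with centrifugal, so Coriolis balances both:
fV = (1/ρ)|∂P/∂n| + V²/R  →  V² − fR·V + fR·V_g = 0
With fR = 8.36×10⁻⁵ × 1773×10³ m = 148 m/s:
V = [fR − √((fR)² − 4 fR V_g)]/2 = [148 − √(148² − 4×148×31)]/2 = 44.2 m/s
Supergeostrophic (V > V_g = 31 m/s), as expected around a high.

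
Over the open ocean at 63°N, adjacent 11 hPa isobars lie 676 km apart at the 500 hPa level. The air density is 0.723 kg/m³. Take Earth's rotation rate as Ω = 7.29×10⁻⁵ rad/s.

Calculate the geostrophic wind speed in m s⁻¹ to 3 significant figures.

17.3 m s⁻¹

Coriolis parameter at 63°N:
f = 2Ω sin φ = 2 × 7.29×10⁻⁵ × sin 63° = 1.30×10⁻⁴ s⁻¹
Pressure gradient: |∂P/∂n| = 1100 Pa / 676000 m = 1.63×10⁻³ Pa/m
Geostrophic balance (pressure-gradient force = Coriolis force):
V_g = (1/(fρ)) |∂P/∂n| = 1.63×10⁻³ / (1.30×10⁻⁴ × 0.723) = 17.3 m/s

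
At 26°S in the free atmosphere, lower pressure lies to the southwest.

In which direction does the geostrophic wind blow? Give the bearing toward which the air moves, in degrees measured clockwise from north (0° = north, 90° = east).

The pressure-gradient force points toward the southwest (bearing 225°).
Geostrophic balance: in the Southern Hemisphere the Coriolis force deflects motion to the left, so the geostrophic wind blows 90° to the left of the pressure-gradient force (low pressure on the right).
Rotating 225° by 90° counterclockwise gives 135° — the wind blows toward the southeast.

135°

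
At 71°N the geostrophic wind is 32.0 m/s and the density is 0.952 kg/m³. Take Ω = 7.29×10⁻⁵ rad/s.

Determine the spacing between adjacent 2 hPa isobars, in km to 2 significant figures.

48 km

Coriolis parameter at 71°N:
f = 2Ω sin φ = 2 × 7.29×10⁻⁵ × sin 71° = 1.38×10⁻⁴ s⁻¹
Geostrophic balance rearranged: |∂P/∂n| = f ρ V_g
|∂P/∂n| = 1.38×10⁻⁴ × 0.952 × 32.0 = 4.20×10⁻³ Pa/m
Isobar spacing: Δn = ΔP/|∂P/∂n| = 200 Pa / 4.20×10⁻³ Pa/m = 47623 m ≈ 48 km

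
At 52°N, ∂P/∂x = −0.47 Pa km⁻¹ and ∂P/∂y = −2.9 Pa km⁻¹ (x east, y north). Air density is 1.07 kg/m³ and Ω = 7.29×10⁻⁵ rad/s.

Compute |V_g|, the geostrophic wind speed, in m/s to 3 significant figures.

23.9 m/s

Coriolis parameter at 52°N:
f = 2Ω sin φ = 2 × 7.29×10⁻⁵ × sin 52° = 1.15×10⁻⁴ s⁻¹
Component geostrophic relations (x east, y north):
u_g = −(1/(fρ)) ∂P/∂y,  v_g = (1/(fρ)) ∂P/∂x
u_g = −(−2.9×10⁻³)/(1.15×10⁻⁴ × 1.07) = 23.6 m/s;  v_g = (−0.47×10⁻³)/(1.15×10⁻⁴ × 1.07) = −3.82 m/s
|V_g| = √(u_g² + v_g²) = 23.9 m/s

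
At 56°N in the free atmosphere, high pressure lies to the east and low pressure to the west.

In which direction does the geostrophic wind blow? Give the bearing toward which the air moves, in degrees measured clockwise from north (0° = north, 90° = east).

000°

The pressure-gradient force points toward the west (bearing 270°).
Geostrophic balance: in the Northern Hemisphere the Coriolis force deflects motion to the right, so the geostrophic wind blows 90° to the right of the pressure-gradient force (low pressure on the left).
Rotating 270° by 90° clockwise gives 000° — the wind blows toward the north.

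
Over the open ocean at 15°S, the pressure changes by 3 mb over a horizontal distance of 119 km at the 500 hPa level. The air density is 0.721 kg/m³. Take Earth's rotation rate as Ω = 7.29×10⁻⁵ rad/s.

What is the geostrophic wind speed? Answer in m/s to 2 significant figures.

Coriolis parameter at 15°S:
f = 2Ω sin φ = 2 × 7.29×10⁻⁵ × sin 15° = 3.77×10⁻⁵ s⁻¹
Pressure gradient: |∂P/∂n| = 300 Pa / 119000 m = 2.52×10⁻³ Pa/m
Geostrophic balance (pressure-gradient force = Coriolis force):
V_g = (1/(fρ)) |∂P/∂n| = 2.52×10⁻³ / (3.77×10⁻⁵ × 0.721) = 92.7 m/s

93 m/s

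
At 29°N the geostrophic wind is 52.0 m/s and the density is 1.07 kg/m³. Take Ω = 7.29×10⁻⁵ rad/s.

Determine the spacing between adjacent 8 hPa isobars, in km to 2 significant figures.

200 km

Coriolis parameter at 29°N:
f = 2Ω sin φ = 2 × 7.29×10⁻⁵ × sin 29° = 7.07×10⁻⁵ s⁻¹
Geostrophic balance rearranged: |∂P/∂n| = f ρ V_g
|∂P/∂n| = 7.07×10⁻⁵ × 1.07 × 52.0 = 3.93×10⁻³ Pa/m
Isobar spacing: Δn = ΔP/|∂P/∂n| = 800 Pa / 3.93×10⁻³ Pa/m = 203411 m ≈ 200 km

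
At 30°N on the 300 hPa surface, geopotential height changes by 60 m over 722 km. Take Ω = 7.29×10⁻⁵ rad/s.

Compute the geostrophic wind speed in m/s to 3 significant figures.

11.2 m/s

Coriolis parameter at 30°N:
f = 2Ω sin φ = 2 × 7.29×10⁻⁵ × sin 30° = 7.29×10⁻⁵ s⁻¹
Height gradient: |∂Z/∂n| = 60 m / 722000 m = 8.31×10⁻⁵
On a pressure surface, geostrophic balance gives V_g = (g/f)|∂Z/∂n|:
V_g = 9.81 × 8.31×10⁻⁵ / 7.29×10⁻⁵ = 11.2 m/s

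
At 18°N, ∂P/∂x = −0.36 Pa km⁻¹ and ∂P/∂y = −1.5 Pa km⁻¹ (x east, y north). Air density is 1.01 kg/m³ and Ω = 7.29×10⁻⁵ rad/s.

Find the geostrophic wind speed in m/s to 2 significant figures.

Coriolis parameter at 18°N:
f = 2Ω sin φ = 2 × 7.29×10⁻⁵ × sin 18° = 4.51×10⁻⁵ s⁻¹
Component geostrophic relations (x east, y north):
u_g = −(1/(fρ)) ∂P/∂y,  v_g = (1/(fρ)) ∂P/∂x
u_g = −(−1.5×10⁻³)/(4.51×10⁻⁵ × 1.01) = 33.0 m/s;  v_g = (−0.36×10⁻³)/(4.51×10⁻⁵ × 1.01) = −7.91 m/s
|V_g| = √(u_g² + v_g²) = 33.9 m/s

34 m/s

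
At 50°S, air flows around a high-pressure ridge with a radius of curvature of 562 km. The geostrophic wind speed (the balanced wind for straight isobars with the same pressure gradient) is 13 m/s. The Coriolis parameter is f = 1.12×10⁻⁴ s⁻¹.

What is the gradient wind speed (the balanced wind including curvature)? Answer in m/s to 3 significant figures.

Around a high, pressure-gradient force acts outward with centrifugal, so Coriolis balances both:
fV = (1/ρ)|∂P/∂n| + V²/R  →  V² − fR·V + fR·V_g = 0
With fR = 1.12×10⁻⁴ × 562×10³ m = 62.9 m/s:
V = [fR − √((fR)² − 4 fR V_g)]/2 = [62.9 − √(62.9² − 4×62.9×13)]/2 = 18.3 m/s
Supergeostrophic (V > V_g = 13 m/s), as expected around a high.

18.3 m/s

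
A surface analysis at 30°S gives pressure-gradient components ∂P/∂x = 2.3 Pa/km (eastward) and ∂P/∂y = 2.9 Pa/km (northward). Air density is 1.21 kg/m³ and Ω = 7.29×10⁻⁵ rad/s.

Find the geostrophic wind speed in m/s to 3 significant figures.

42.0 m/s

Coriolis parameter at 30°S:
f = 2Ω sin φ = 2 × 7.29×10⁻⁵ × sin 30° = 7.29×10⁻⁵ s⁻¹
In the Southern Hemisphere f is negative: f = −7.29×10⁻⁵ s⁻¹.
Component geostrophic relations (x east, y north):
u_g = −(1/(fρ)) ∂P/∂y,  v_g = (1/(fρ)) ∂P/∂x
u_g = −(2.9×10⁻³)/(−7.29×10⁻⁵ × 1.21) = 32.9 m/s;  v_g = (2.3×10⁻³)/(−7.29×10⁻⁵ × 1.21) = −26.1 m/s
|V_g| = √(u_g² + v_g²) = 42.0 m/s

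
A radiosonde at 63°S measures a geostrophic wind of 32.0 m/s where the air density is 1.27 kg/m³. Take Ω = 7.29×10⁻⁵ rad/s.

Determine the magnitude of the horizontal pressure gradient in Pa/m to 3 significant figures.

5.28×10⁻³ Pa/m

Coriolis parameter at 63°S:
f = 2Ω sin φ = 2 × 7.29×10⁻⁵ × sin 63° = 1.30×10⁻⁴ s⁻¹
Geostrophic balance rearranged: |∂P/∂n| = f ρ V_g
|∂P/∂n| = 1.30×10⁻⁴ × 1.27 × 32.0 = 5.28×10⁻³ Pa/m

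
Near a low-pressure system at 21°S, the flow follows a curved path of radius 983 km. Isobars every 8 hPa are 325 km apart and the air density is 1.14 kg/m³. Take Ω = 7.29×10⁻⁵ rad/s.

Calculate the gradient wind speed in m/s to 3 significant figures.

Coriolis parameter at 21°S:
f = 2Ω sin φ = 2 × 7.29×10⁻⁵ × sin 21° = 5.23×10⁻⁵ s⁻¹
Pressure gradient: |∂P/∂n| = 800 Pa / 325000 m = 2.46×10⁻³ Pa/m
Geostrophic speed: V_g = |∂P/∂n|/(fρ) = 2.46×10⁻³/(5.23×10⁻⁵ × 1.14) = 41.3 m/s
Around a low, centrifugal force acts outward with Coriolis, so pressure-gradient force balances both:
(1/ρ)|∂P/∂n| = fV + V²/R  →  V² + fR·V − fR·V_g = 0
With fR = 5.23×10⁻⁵ × 983×10³ m = 51.4 m/s:
V = [−fR + √((fR)² + 4 fR V_g)]/2 = [−51.4 + √(51.4² + 4×51.4×41.3)]/2 = 27.1 m/s
Subgeostrophic (V < V_g = 41.3 m/s), as expected around a low.

27.1 m/s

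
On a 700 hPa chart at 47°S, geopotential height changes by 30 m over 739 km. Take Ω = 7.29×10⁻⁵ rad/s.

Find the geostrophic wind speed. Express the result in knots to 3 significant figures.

7.26 knots

Coriolis parameter at 47°S:
f = 2Ω sin φ = 2 × 7.29×10⁻⁵ × sin 47° = 1.07×10⁻⁴ s⁻¹
Height gradient: |∂Z/∂n| = 30 m / 739000 m = 4.06×10⁻⁵
On a pressure surface, geostrophic balance gives V_g = (g/f)|∂Z/∂n|:
V_g = 9.81 × 4.06×10⁻⁵ / 1.07×10⁻⁴ = 3.73 m/s
Converting: 3.73 m/s × 1.944 = 7.26 knots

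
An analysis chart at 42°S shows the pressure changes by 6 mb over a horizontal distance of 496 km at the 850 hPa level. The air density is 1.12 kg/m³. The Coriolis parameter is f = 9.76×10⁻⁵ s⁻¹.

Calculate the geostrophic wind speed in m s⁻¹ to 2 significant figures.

Pressure gradient: |∂P/∂n| = 600 Pa / 496000 m = 1.21×10⁻³ Pa/m
Geostrophic balance (pressure-gradient force = Coriolis force):
V_g = (1/(fρ)) |∂P/∂n| = 1.21×10⁻³ / (9.76×10⁻⁵ × 1.12) = 11.1 m/s

11 m s⁻¹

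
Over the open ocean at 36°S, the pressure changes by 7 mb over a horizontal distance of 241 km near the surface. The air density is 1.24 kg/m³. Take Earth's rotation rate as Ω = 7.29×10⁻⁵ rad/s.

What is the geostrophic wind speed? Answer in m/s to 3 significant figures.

27.3 m/s

Coriolis parameter at 36°S:
f = 2Ω sin φ = 2 × 7.29×10⁻⁵ × sin 36° = 8.57×10⁻⁵ s⁻¹
Pressure gradient: |∂P/∂n| = 700 Pa / 241000 m = 2.90×10⁻³ Pa/m
Geostrophic balance (pressure-gradient force = Coriolis force):
V_g = (1/(fρ)) |∂P/∂n| = 2.90×10⁻³ / (8.57×10⁻⁵ × 1.24) = 27.3 m/s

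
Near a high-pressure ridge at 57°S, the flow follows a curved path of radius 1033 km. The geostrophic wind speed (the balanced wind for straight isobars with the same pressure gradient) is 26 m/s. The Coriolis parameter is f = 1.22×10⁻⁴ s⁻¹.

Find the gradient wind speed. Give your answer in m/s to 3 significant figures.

Around a high, pressure-gradient force acts outward with centrifugal, so Coriolis balances both:
fV = (1/ρ)|∂P/∂n| + V²/R  →  V² − fR·V + fR·V_g = 0
With fR = 1.22×10⁻⁴ × 1033×10³ m = 126 m/s:
V = [fR − √((fR)² − 4 fR V_g)]/2 = [126 − √(126² − 4×126×26)]/2 = 36.7 m/s
Supergeostrophic (V > V_g = 26 m/s), as expected around a high.

36.7 m/s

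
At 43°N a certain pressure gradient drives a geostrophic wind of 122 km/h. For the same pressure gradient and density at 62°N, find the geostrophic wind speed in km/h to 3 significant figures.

94.2 km/h

With the same pressure gradient and density, V_g ∝ 1/f ∝ 1/sin φ.
V₂ = V₁ · sin φ₁ / sin φ₂ = 122 × sin 43° / sin 62°
V₂ = 122 × 0.6820/0.8829 = 94.2 km/h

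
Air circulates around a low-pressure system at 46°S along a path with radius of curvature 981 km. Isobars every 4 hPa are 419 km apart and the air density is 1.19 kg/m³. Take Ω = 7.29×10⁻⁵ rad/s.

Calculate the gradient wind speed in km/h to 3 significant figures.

25.7 km/h

Coriolis parameter at 46°S:
f = 2Ω sin φ = 2 × 7.29×10⁻⁵ × sin 46° = 1.05×10⁻⁴ s⁻¹
Pressure gradient: |∂P/∂n| = 400 Pa / 419000 m = 9.55×10⁻⁴ Pa/m
Geostrophic speed: V_g = |∂P/∂n|/(fρ) = 9.55×10⁻⁴/(1.05×10⁻⁴ × 1.19) = 7.65 m/s
Around a low, centrifugal force acts outward with Coriolis, so pressure-gradient force balances both:
(1/ρ)|∂P/∂n| = fV + V²/R  →  V² + fR·V − fR·V_g = 0
With fR = 1.05×10⁻⁴ × 981×10³ m = 103 m/s:
V = [−fR + √((fR)² + 4 fR V_g)]/2 = [−103 + √(103² + 4×103×7.65)]/2 = 7.15 m/s
Subgeostrophic (V < V_g = 7.65 m/s), as expected around a low.
Converting: 7.15 m/s × 3.6 = 25.7 km/h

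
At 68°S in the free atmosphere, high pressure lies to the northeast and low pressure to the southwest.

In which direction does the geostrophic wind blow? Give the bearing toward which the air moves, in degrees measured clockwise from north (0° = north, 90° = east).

135°

The pressure-gradient force points toward the southwest (bearing 225°).
Geostrophic balance: in the Southern Hemisphere the Coriolis force deflects motion to the left, so the geostrophic wind blows 90° to the left of the pressure-gradient force (low pressure on the right).
Rotating 225° by 90° counterclockwise gives 135° — the wind blows toward the southeast.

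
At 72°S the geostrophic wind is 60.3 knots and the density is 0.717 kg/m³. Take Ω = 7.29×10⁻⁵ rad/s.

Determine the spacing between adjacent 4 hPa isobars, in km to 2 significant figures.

130 km

Coriolis parameter at 72°S:
f = 2Ω sin φ = 2 × 7.29×10⁻⁵ × sin 72° = 1.39×10⁻⁴ s⁻¹
Wind speed in SI: 60.3 knots = 31.0 m/s
Geostrophic balance rearranged: |∂P/∂n| = f ρ V_g
|∂P/∂n| = 1.39×10⁻⁴ × 0.717 × 31.0 = 3.08×10⁻³ Pa/m
Isobar spacing: Δn = ΔP/|∂P/∂n| = 400 Pa / 3.08×10⁻³ Pa/m = 129695 m ≈ 130 km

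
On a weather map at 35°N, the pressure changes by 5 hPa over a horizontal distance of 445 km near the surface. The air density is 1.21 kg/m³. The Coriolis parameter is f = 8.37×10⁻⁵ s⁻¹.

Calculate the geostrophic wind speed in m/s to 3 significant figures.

Pressure gradient: |∂P/∂n| = 500 Pa / 445000 m = 1.12×10⁻³ Pa/m
Geostrophic balance (pressure-gradient force = Coriolis force):
V_g = (1/(fρ)) |∂P/∂n| = 1.12×10⁻³ / (8.37×10⁻⁵ × 1.21) = 11.1 m/s

11.1 m/s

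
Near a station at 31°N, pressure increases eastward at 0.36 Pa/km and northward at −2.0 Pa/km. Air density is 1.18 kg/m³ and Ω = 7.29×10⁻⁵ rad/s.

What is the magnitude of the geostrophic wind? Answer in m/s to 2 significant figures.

Coriolis parameter at 31°N:
f = 2Ω sin φ = 2 × 7.29×10⁻⁵ × sin 31° = 7.51×10⁻⁵ s⁻¹
Component geostrophic relations (x east, y north):
u_g = −(1/(fρ)) ∂P/∂y,  v_g = (1/(fρ)) ∂P/∂x
u_g = −(−2.0×10⁻³)/(7.51×10⁻⁵ × 1.18) = 22.6 m/s;  v_g = (0.36×10⁻³)/(7.51×10⁻⁵ × 1.18) = 4.06 m/s
|V_g| = √(u_g² + v_g²) = 22.9 m/s

23 m/s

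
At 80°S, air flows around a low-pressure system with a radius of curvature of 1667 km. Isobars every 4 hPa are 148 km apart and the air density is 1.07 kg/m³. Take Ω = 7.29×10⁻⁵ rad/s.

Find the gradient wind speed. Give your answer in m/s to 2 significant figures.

16 m/s

Coriolis parameter at 80°S:
f = 2Ω sin φ = 2 × 7.29×10⁻⁵ × sin 80° = 1.44×10⁻⁴ s⁻¹
Pressure gradient: |∂P/∂n| = 400 Pa / 148000 m = 2.70×10⁻³ Pa/m
Geostrophic speed: V_g = |∂P/∂n|/(fρ) = 2.70×10⁻³/(1.44×10⁻⁴ × 1.07) = 17.6 m/s
Around a low, centrifugal force acts outward with Coriolis, so pressure-gradient force balances both:
(1/ρ)|∂P/∂n| = fV + V²/R  →  V² + fR·V − fR·V_g = 0
With fR = 1.44×10⁻⁴ × 1667×10³ m = 239 m/s:
V = [−fR + √((fR)² + 4 fR V_g)]/2 = [−239 + √(239² + 4×239×17.6)]/2 = 16.5 m/s
Subgeostrophic (V < V_g = 17.6 m/s), as expected around a low.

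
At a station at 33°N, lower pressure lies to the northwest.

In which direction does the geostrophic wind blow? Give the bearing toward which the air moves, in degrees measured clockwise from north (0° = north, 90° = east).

The pressure-gradient force points toward the northwest (bearing 315°).
Geostrophic balance: in the Northern Hemisphere the Coriolis force deflects motion to the right, so the geostrophic wind blows 90° to the right of the pressure-gradient force (low pressure on the left).
Rotating 315° by 90° clockwise gives 045° — the wind blows toward the northeast.

045°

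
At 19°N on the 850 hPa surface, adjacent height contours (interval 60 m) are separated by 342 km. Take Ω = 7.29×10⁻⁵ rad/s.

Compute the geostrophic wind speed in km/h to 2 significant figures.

Coriolis parameter at 19°N:
f = 2Ω sin φ = 2 × 7.29×10⁻⁵ × sin 19° = 4.75×10⁻⁵ s⁻¹
Height gradient: |∂Z/∂n| = 60 m / 342000 m = 1.75×10⁻⁴
On a pressure surface, geostrophic balance gives V_g = (g/f)|∂Z/∂n|:
V_g = 9.81 × 1.75×10⁻⁴ / 4.75×10⁻⁵ = 36.3 m/s
Converting: 36.3 m/s × 3.6 = 130 km/h

130 km/h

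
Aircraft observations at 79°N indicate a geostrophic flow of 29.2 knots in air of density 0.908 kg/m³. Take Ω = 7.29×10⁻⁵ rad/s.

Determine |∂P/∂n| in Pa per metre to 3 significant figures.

Coriolis parameter at 79°N:
f = 2Ω sin φ = 2 × 7.29×10⁻⁵ × sin 79° = 1.43×10⁻⁴ s⁻¹
Wind speed in SI: 29.2 knots = 15.0 m/s
Geostrophic balance rearranged: |∂P/∂n| = f ρ V_g
|∂P/∂n| = 1.43×10⁻⁴ × 0.908 × 15.0 = 1.95×10⁻³ Pa/m

1.95×10⁻³ Pa/m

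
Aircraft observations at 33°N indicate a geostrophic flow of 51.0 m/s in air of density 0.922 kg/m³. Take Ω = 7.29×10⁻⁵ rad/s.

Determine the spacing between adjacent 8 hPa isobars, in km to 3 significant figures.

Coriolis parameter at 33°N:
f = 2Ω sin φ = 2 × 7.29×10⁻⁵ × sin 33° = 7.94×10⁻⁵ s⁻¹
Geostrophic balance rearranged: |∂P/∂n| = f ρ V_g
|∂P/∂n| = 7.94×10⁻⁵ × 0.922 × 51.0 = 3.73×10⁻³ Pa/m
Isobar spacing: Δn = ΔP/|∂P/∂n| = 800 Pa / 3.73×10⁻³ Pa/m = 214251 m ≈ 214 km

214 km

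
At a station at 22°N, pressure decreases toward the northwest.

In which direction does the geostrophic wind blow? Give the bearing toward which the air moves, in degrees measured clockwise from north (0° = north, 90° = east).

045°

The pressure-gradient force points toward the northwest (bearing 315°).
Geostrophic balance: in the Northern Hemisphere the Coriolis force deflects motion to the right, so the geostrophic wind blows 90° to the right of the pressure-gradient force (low pressure on the left).
Rotating 315° by 90° clockwise gives 045° — the wind blows toward the northeast.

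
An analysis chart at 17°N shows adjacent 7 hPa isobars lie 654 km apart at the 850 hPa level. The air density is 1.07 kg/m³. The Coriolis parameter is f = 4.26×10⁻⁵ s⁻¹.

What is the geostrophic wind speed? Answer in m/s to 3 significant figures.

23.5 m/s

Pressure gradient: |∂P/∂n| = 700 Pa / 654000 m = 1.07×10⁻³ Pa/m
Geostrophic balance (pressure-gradient force = Coriolis force):
V_g = (1/(fρ)) |∂P/∂n| = 1.07×10⁻³ / (4.26×10⁻⁵ × 1.07) = 23.5 m/s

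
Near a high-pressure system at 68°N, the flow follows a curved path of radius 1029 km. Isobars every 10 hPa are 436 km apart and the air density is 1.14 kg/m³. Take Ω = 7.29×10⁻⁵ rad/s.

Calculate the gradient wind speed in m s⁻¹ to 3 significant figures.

16.9 m s⁻¹

Coriolis parameter at 68°N:
f = 2Ω sin φ = 2 × 7.29×10⁻⁵ × sin 68° = 1.35×10⁻⁴ s⁻¹
Pressure gradient: |∂P/∂n| = 1000 Pa / 436000 m = 2.29×10⁻³ Pa/m
Geostrophic speed: V_g = |∂P/∂n|/(fρ) = 2.29×10⁻³/(1.35×10⁻⁴ × 1.14) = 14.9 m/s
Around a high, pressure-gradient force acts outward with centrifugal, so Coriolis balances both:
fV = (1/ρ)|∂P/∂n| + V²/R  →  V² − fR·V + fR·V_g = 0
With fR = 1.35×10⁻⁴ × 1029×10³ m = 139 m/s:
V = [fR − √((fR)² − 4 fR V_g)]/2 = [139 − √(139² − 4×139×14.9)]/2 = 16.9 m/s
Supergeostrophic (V > V_g = 14.9 m/s), as expected around a high.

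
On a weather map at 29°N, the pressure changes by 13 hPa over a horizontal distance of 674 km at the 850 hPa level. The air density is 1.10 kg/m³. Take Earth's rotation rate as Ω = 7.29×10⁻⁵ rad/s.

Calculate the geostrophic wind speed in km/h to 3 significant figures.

Coriolis parameter at 29°N:
f = 2Ω sin φ = 2 × 7.29×10⁻⁵ × sin 29° = 7.07×10⁻⁵ s⁻¹
Pressure gradient: |∂P/∂n| = 1300 Pa / 674000 m = 1.93×10⁻³ Pa/m
Geostrophic balance (pressure-gradient force = Coriolis force):
V_g = (1/(fρ)) |∂P/∂n| = 1.93×10⁻³ / (7.07×10⁻⁵ × 1.10) = 24.8 m/s
Converting: 24.8 m/s × 3.6 = 89.3 km/h

89.3 km/h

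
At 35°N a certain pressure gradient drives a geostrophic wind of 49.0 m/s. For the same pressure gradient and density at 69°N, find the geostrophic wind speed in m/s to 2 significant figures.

With the same pressure gradient and density, V_g ∝ 1/f ∝ 1/sin φ.
V₂ = V₁ · sin φ₁ / sin φ₂ = 49.0 × sin 35° / sin 69°
V₂ = 49.0 × 0.5736/0.9336 = 30 m/s

30 m/s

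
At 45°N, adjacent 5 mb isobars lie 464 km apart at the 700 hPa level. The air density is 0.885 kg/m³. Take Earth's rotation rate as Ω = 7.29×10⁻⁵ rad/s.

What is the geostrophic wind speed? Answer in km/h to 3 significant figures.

42.5 km/h

Coriolis parameter at 45°N:
f = 2Ω sin φ = 2 × 7.29×10⁻⁵ × sin 45° = 1.03×10⁻⁴ s⁻¹
Pressure gradient: |∂P/∂n| = 500 Pa / 464000 m = 1.08×10⁻³ Pa/m
Geostrophic balance (pressure-gradient force = Coriolis force):
V_g = (1/(fρ)) |∂P/∂n| = 1.08×10⁻³ / (1.03×10⁻⁴ × 0.885) = 11.8 m/s
Converting: 11.8 m/s × 3.6 = 42.5 km/h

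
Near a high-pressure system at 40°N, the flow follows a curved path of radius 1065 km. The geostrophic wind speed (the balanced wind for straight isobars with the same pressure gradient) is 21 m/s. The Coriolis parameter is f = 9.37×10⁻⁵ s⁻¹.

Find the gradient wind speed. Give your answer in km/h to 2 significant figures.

Around a high, pressure-gradient force acts outward with centrifugal, so Coriolis balances both:
fV = (1/ρ)|∂P/∂n| + V²/R  →  V² − fR·V + fR·V_g = 0
With fR = 9.37×10⁻⁵ × 1065×10³ m = 99.8 m/s:
V = [fR − √((fR)² − 4 fR V_g)]/2 = [99.8 − √(99.8² − 4×99.8×21)]/2 = 30 m/s
Supergeostrophic (V > V_g = 21 m/s), as expected around a high.
Converting: 30 m/s × 3.6 = 110 km/h

110 km/h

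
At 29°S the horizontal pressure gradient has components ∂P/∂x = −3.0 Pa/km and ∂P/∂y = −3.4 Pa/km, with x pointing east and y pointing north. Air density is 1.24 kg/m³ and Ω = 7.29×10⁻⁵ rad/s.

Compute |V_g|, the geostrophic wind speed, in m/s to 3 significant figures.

51.7 m/s

Coriolis parameter at 29°S:
f = 2Ω sin φ = 2 × 7.29×10⁻⁵ × sin 29° = 7.07×10⁻⁵ s⁻¹
In the Southern Hemisphere f is negative: f = −7.07×10⁻⁵ s⁻¹.
Component geostrophic relations (x east, y north):
u_g = −(1/(fρ)) ∂P/∂y,  v_g = (1/(fρ)) ∂P/∂x
u_g = −(−3.4×10⁻³)/(−7.07×10⁻⁵ × 1.24) = −38.8 m/s;  v_g = (−3.0×10⁻³)/(−7.07×10⁻⁵ × 1.24) = 34.2 m/s
|V_g| = √(u_g² + v_g²) = 51.7 m/s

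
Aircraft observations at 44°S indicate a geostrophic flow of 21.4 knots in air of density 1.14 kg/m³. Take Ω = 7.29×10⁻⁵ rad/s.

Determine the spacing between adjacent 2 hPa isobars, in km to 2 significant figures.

160 km

Coriolis parameter at 44°S:
f = 2Ω sin φ = 2 × 7.29×10⁻⁵ × sin 44° = 1.01×10⁻⁴ s⁻¹
Wind speed in SI: 21.4 knots = 11.0 m/s
Geostrophic balance rearranged: |∂P/∂n| = f ρ V_g
|∂P/∂n| = 1.01×10⁻⁴ × 1.14 × 11.0 = 1.27×10⁻³ Pa/m
Isobar spacing: Δn = ΔP/|∂P/∂n| = 200 Pa / 1.27×10⁻³ Pa/m = 157342 m ≈ 160 km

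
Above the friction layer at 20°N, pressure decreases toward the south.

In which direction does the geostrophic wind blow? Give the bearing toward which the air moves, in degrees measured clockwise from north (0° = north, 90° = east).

270°

The pressure-gradient force points toward the south (bearing 180°).
Geostrophic balance: in the Northern Hemisphere the Coriolis force deflects motion to the right, so the geostrophic wind blows 90° to the right of the pressure-gradient force (low pressure on the left).
Rotating 180° by 90° clockwise gives 270° — the wind blows toward the west.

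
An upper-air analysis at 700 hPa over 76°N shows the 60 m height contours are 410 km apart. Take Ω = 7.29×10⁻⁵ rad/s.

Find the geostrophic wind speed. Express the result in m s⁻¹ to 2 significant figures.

10 m s⁻¹

Coriolis parameter at 76°N:
f = 2Ω sin φ = 2 × 7.29×10⁻⁵ × sin 76° = 1.41×10⁻⁴ s⁻¹
Height gradient: |∂Z/∂n| = 60 m / 410000 m = 1.46×10⁻⁴
On a pressure surface, geostrophic balance gives V_g = (g/f)|∂Z/∂n|:
V_g = 9.81 × 1.46×10⁻⁴ / 1.41×10⁻⁴ = 10.1 m/s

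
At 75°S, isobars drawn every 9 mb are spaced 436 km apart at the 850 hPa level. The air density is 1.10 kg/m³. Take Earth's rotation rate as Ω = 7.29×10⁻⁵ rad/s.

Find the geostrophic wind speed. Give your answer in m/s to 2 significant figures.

Coriolis parameter at 75°S:
f = 2Ω sin φ = 2 × 7.29×10⁻⁵ × sin 75° = 1.41×10⁻⁴ s⁻¹
Pressure gradient: |∂P/∂n| = 900 Pa / 436000 m = 2.06×10⁻³ Pa/m
Geostrophic balance (pressure-gradient force = Coriolis force):
V_g = (1/(fρ)) |∂P/∂n| = 2.06×10⁻³ / (1.41×10⁻⁴ × 1.10) = 13.3 m/s

13 m/s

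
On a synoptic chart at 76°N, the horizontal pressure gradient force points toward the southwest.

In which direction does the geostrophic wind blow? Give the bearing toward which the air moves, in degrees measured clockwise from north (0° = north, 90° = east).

315°

The pressure-gradient force points toward the southwest (bearing 225°).
Geostrophic balance: in the Northern Hemisphere the Coriolis force deflects motion to the right, so the geostrophic wind blows 90° to the right of the pressure-gradient force (low pressure on the left).
Rotating 225° by 90° clockwise gives 315° — the wind blows toward the northwest.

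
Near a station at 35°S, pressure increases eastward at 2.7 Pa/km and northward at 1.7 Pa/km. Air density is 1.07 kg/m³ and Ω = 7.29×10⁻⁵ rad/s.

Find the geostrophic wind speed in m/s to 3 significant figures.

35.7 m/s

Coriolis parameter at 35°S:
f = 2Ω sin φ = 2 × 7.29×10⁻⁵ × sin 35° = 8.36×10⁻⁵ s⁻¹
In the Southern Hemisphere f is negative: f = −8.36×10⁻⁵ s⁻¹.
Component geostrophic relations (x east, y north):
u_g = −(1/(fρ)) ∂P/∂y,  v_g = (1/(fρ)) ∂P/∂x
u_g = −(1.7×10⁻³)/(−8.36×10⁻⁵ × 1.07) = 19.0 m/s;  v_g = (2.7×10⁻³)/(−8.36×10⁻⁵ × 1.07) = −30.2 m/s
|V_g| = √(u_g² + v_g²) = 35.7 m/s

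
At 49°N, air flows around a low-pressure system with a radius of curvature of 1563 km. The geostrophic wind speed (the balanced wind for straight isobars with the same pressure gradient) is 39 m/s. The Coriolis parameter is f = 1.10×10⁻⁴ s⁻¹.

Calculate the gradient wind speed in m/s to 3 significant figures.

Around a low, centrifugal force acts outward with Coriolis, so pressure-gradient force balances both:
(1/ρ)|∂P/∂n| = fV + V²/R  →  V² + fR·V − fR·V_g = 0
With fR = 1.10×10⁻⁴ × 1563×10³ m = 172 m/s:
V = [−fR + √((fR)² + 4 fR V_g)]/2 = [−172 + √(172² + 4×172×39)]/2 = 32.8 m/s
Subgeostrophic (V < V_g = 39 m/s), as expected around a low.

32.8 m/s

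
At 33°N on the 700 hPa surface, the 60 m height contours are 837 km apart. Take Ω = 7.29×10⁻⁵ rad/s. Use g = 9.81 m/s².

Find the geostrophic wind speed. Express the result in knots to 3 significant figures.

17.2 knots

Coriolis parameter at 33°N:
f = 2Ω sin φ = 2 × 7.29×10⁻⁵ × sin 33° = 7.94×10⁻⁵ s⁻¹
Height gradient: |∂Z/∂n| = 60 m / 837000 m = 7.17×10⁻⁵
On a pressure surface, geostrophic balance gives V_g = (g/f)|∂Z/∂n|:
V_g = 9.81 × 7.17×10⁻⁵ / 7.94×10⁻⁵ = 8.86 m/s
Converting: 8.86 m/s × 1.944 = 17.2 knots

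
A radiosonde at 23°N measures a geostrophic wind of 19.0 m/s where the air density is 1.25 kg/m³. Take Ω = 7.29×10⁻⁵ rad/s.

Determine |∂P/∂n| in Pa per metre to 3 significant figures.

Coriolis parameter at 23°N:
f = 2Ω sin φ = 2 × 7.29×10⁻⁵ × sin 23° = 5.70×10⁻⁵ s⁻¹
Geostrophic balance rearranged: |∂P/∂n| = f ρ V_g
|∂P/∂n| = 5.70×10⁻⁵ × 1.25 × 19.0 = 1.35×10⁻³ Pa/m

1.35×10⁻³ Pa/m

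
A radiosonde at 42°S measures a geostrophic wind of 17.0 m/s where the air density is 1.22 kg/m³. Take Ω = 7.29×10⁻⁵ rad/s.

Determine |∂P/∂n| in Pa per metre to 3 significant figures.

Coriolis parameter at 42°S:
f = 2Ω sin φ = 2 × 7.29×10⁻⁵ × sin 42° = 9.76×10⁻⁵ s⁻¹
Geostrophic balance rearranged: |∂P/∂n| = f ρ V_g
|∂P/∂n| = 9.76×10⁻⁵ × 1.22 × 17.0 = 2.02×10⁻³ Pa/m

2.02×10⁻³ Pa/m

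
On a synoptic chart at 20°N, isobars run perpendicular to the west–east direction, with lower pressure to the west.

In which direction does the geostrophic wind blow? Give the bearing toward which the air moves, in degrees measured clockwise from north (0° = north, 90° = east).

000°

The pressure-gradient force points toward the west (bearing 270°).
Geostrophic balance: in the Northern Hemisphere the Coriolis force deflects motion to the right, so the geostrophic wind blows 90° to the right of the pressure-gradient force (low pressure on the left).
Rotating 270° by 90° clockwise gives 000° — the wind blows toward the north.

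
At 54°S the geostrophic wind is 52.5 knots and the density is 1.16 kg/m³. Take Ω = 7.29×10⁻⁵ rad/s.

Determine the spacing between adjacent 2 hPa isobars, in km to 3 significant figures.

Coriolis parameter at 54°S:
f = 2Ω sin φ = 2 × 7.29×10⁻⁵ × sin 54° = 1.18×10⁻⁴ s⁻¹
Wind speed in SI: 52.5 knots = 27.0 m/s
Geostrophic balance rearranged: |∂P/∂n| = f ρ V_g
|∂P/∂n| = 1.18×10⁻⁴ × 1.16 × 27.0 = 3.70×10⁻³ Pa/m
Isobar spacing: Δn = ΔP/|∂P/∂n| = 200 Pa / 3.70×10⁻³ Pa/m = 54120 m ≈ 54.1 km

54.1 km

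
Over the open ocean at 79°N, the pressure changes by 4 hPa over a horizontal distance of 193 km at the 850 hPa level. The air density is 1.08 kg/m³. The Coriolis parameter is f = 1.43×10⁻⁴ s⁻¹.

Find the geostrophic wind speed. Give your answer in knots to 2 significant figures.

26 knots

Pressure gradient: |∂P/∂n| = 400 Pa / 193000 m = 2.07×10⁻³ Pa/m
Geostrophic balance (pressure-gradient force = Coriolis force):
V_g = (1/(fρ)) |∂P/∂n| = 2.07×10⁻³ / (1.43×10⁻⁴ × 1.08) = 13.4 m/s
Converting: 13.4 m/s × 1.944 = 26 knots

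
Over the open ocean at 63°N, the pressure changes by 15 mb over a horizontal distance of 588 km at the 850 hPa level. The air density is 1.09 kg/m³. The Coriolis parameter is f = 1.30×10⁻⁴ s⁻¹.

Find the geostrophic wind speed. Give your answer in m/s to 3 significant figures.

Pressure gradient: |∂P/∂n| = 1500 Pa / 588000 m = 2.55×10⁻³ Pa/m
Geostrophic balance (pressure-gradient force = Coriolis force):
V_g = (1/(fρ)) |∂P/∂n| = 2.55×10⁻³ / (1.30×10⁻⁴ × 1.09) = 18.0 m/s

18.0 m/s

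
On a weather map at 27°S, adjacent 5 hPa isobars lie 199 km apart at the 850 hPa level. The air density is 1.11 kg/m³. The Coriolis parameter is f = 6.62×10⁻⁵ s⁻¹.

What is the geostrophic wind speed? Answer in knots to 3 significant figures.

Pressure gradient: |∂P/∂n| = 500 Pa / 199000 m = 2.51×10⁻³ Pa/m
Geostrophic balance (pressure-gradient force = Coriolis force):
V_g = (1/(fρ)) |∂P/∂n| = 2.51×10⁻³ / (6.62×10⁻⁵ × 1.11) = 34.2 m/s
Converting: 34.2 m/s × 1.944 = 66.5 knots

66.5 knots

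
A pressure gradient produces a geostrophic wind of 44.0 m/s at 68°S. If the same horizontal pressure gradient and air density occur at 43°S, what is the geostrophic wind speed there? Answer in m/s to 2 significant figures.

60 m/s

With the same pressure gradient and density, V_g ∝ 1/f ∝ 1/sin φ.
V₂ = V₁ · sin φ₁ / sin φ₂ = 44.0 × sin 68° / sin 43°
V₂ = 44.0 × 0.9272/0.6820 = 60 m/s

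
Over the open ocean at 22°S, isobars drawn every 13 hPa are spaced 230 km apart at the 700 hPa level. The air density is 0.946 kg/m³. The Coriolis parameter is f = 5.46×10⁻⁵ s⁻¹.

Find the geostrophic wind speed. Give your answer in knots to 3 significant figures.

Pressure gradient: |∂P/∂n| = 1300 Pa / 230000 m = 5.65×10⁻³ Pa/m
Geostrophic balance (pressure-gradient force = Coriolis force):
V_g = (1/(fρ)) |∂P/∂n| = 5.65×10⁻³ / (5.46×10⁻⁵ × 0.946) = 109 m/s
Converting: 109 m/s × 1.944 = 213 knots

213 knots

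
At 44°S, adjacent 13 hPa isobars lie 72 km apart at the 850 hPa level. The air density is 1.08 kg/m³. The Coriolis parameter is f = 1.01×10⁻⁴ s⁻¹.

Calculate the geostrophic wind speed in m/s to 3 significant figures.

Pressure gradient: |∂P/∂n| = 1300 Pa / 72000 m = 1.81×10⁻² Pa/m
Geostrophic balance (pressure-gradient force = Coriolis force):
V_g = (1/(fρ)) |∂P/∂n| = 1.81×10⁻² / (1.01×10⁻⁴ × 1.08) = 166 m/s

166 m/s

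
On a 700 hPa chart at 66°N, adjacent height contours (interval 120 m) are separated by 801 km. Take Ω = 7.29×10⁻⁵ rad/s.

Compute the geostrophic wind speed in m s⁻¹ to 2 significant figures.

11 m s⁻¹

Coriolis parameter at 66°N:
f = 2Ω sin φ = 2 × 7.29×10⁻⁵ × sin 66° = 1.33×10⁻⁴ s⁻¹
Height gradient: |∂Z/∂n| = 120 m / 801000 m = 1.50×10⁻⁴
On a pressure surface, geostrophic balance gives V_g = (g/f)|∂Z/∂n|:
V_g = 9.81 × 1.50×10⁻⁴ / 1.33×10⁻⁴ = 11.0 m/s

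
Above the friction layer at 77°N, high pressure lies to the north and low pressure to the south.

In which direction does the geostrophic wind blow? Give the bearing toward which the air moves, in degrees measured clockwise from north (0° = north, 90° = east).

270°

The pressure-gradient force points toward the south (bearing 180°).
Geostrophic balance: in the Northern Hemisphere the Coriolis force deflects motion to the right, so the geostrophic wind blows 90° to the right of the pressure-gradient force (low pressure on the left).
Rotating 180° by 90° clockwise gives 270° — the wind blows toward the west.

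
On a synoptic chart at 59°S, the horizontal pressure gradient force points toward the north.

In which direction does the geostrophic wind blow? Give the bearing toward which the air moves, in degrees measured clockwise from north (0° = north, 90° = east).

270°

The pressure-gradient force points toward the north (bearing 000°).
Geostrophic balance: in the Southern Hemisphere the Coriolis force deflects motion to the left, so the geostrophic wind blows 90° to the left of the pressure-gradient force (low pressure on the right).
Rotating 000° by 90° counterclockwise gives 270° — the wind blows toward the west.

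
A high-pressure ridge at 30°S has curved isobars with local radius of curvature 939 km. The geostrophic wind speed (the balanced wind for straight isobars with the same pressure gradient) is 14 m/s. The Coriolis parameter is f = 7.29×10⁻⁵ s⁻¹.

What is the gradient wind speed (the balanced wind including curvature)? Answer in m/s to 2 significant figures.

20 m/s

Around a high, pressure-gradient force acts outward with centrifugal, so Coriolis balances both:
fV = (1/ρ)|∂P/∂n| + V²/R  →  V² − fR·V + fR·V_g = 0
With fR = 7.29×10⁻⁵ × 939×10³ m = 68.5 m/s:
V = [fR − √((fR)² − 4 fR V_g)]/2 = [68.5 − √(68.5² − 4×68.5×14)]/2 = 19.6 m/s
Supergeostrophic (V > V_g = 14 m/s), as expected around a high.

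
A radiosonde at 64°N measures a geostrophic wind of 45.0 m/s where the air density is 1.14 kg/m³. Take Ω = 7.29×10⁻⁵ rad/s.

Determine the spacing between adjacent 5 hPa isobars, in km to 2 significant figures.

Coriolis parameter at 64°N:
f = 2Ω sin φ = 2 × 7.29×10⁻⁵ × sin 64° = 1.31×10⁻⁴ s⁻¹
Geostrophic balance rearranged: |∂P/∂n| = f ρ V_g
|∂P/∂n| = 1.31×10⁻⁴ × 1.14 × 45.0 = 6.72×10⁻³ Pa/m
Isobar spacing: Δn = ΔP/|∂P/∂n| = 500 Pa / 6.72×10⁻³ Pa/m = 74376 m ≈ 74 km

74 km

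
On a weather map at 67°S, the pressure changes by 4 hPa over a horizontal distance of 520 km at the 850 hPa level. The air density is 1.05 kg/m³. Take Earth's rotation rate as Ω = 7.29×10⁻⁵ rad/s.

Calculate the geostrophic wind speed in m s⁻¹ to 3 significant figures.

5.46 m s⁻¹

Coriolis parameter at 67°S:
f = 2Ω sin φ = 2 × 7.29×10⁻⁵ × sin 67° = 1.34×10⁻⁴ s⁻¹
Pressure gradient: |∂P/∂n| = 400 Pa / 520000 m = 7.69×10⁻⁴ Pa/m
Geostrophic balance (pressure-gradient force = Coriolis force):
V_g = (1/(fρ)) |∂P/∂n| = 7.69×10⁻⁴ / (1.34×10⁻⁴ × 1.05) = 5.46 m/s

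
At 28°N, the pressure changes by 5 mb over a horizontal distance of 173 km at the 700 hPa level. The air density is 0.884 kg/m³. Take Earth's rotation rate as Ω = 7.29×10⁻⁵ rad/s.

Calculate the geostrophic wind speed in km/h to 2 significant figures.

Coriolis parameter at 28°N:
f = 2Ω sin φ = 2 × 7.29×10⁻⁵ × sin 28° = 6.84×10⁻⁵ s⁻¹
Pressure gradient: |∂P/∂n| = 500 Pa / 173000 m = 2.89×10⁻³ Pa/m
Geostrophic balance (pressure-gradient force = Coriolis force):
V_g = (1/(fρ)) |∂P/∂n| = 2.89×10⁻³ / (6.84×10⁻⁵ × 0.884) = 47.8 m/s
Converting: 47.8 m/s × 3.6 = 170 km/h

170 km/h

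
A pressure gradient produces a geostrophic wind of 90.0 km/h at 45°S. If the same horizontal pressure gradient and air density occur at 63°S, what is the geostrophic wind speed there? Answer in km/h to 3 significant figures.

With the same pressure gradient and density, V_g ∝ 1/f ∝ 1/sin φ.
V₂ = V₁ · sin φ₁ / sin φ₂ = 90.0 × sin 45° / sin 63°
V₂ = 90.0 × 0.7071/0.8910 = 71.4 km/h

71.4 km/h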